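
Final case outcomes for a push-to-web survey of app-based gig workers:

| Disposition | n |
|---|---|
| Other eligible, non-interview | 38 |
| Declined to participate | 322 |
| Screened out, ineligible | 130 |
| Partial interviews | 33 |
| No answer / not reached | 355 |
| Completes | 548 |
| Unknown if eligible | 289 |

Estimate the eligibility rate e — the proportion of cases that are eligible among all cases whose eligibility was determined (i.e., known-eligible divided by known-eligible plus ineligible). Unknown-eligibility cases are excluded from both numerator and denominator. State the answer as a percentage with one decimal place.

90.9%

Known eligible → 548 + 33 + 322 + 355 + 38 = 1296
e = 1296 / (1296 + 130) = 1296 / 1426 = 0.9088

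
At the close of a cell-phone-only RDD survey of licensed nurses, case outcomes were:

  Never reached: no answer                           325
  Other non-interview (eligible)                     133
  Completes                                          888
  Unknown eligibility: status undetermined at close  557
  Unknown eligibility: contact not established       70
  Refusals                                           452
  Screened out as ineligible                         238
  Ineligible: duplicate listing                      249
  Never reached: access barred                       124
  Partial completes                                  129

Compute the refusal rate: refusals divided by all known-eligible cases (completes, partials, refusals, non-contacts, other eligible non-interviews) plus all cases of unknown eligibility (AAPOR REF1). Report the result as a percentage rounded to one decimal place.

Non-contacts = 325 + 124 = 449
Unknown if eligible = 70 + 557 = 627
Out of scope = 238 + 249 = 487
Num: 452
Base: 888 + 129 + 452 + 449 + 133 + 627 = 2678
REF1 = 452 / 2678 = 0.1688

16.9%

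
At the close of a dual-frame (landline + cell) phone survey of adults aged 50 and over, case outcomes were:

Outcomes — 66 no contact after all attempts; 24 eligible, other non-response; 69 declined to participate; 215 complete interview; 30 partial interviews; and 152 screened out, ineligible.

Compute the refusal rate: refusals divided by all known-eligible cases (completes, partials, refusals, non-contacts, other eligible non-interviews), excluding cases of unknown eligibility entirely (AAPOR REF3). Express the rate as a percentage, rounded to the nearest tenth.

Num = 69
Denom = 215 + 30 + 69 + 66 + 24 = 404
REF3 = 69 / 404 = 0.1708

17.1%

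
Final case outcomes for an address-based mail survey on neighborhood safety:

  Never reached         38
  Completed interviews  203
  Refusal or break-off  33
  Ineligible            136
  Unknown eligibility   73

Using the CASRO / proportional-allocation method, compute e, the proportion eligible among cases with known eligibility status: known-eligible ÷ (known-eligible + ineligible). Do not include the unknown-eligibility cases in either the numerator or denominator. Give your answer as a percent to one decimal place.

Eligible (known) → 203 + 33 + 38 = 274
e = 274 / (274 + 136) = 274 / 410 = 0.6683

66.8%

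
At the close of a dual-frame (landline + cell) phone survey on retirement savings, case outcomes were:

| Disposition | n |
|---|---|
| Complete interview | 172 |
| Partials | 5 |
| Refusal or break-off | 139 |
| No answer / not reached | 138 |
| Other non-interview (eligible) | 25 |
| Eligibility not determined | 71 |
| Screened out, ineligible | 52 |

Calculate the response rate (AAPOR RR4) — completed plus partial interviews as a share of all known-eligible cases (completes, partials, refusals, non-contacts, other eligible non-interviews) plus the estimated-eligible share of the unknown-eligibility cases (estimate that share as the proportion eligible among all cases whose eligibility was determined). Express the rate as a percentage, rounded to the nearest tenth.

32.6%

Num → 172 + 5 = 177
Eligible (known) → 172 + 5 + 139 + 138 + 25 = 479
e = 479 / (479 + 52) = 479 / 531 = 0.9021
e × U → 0.9021 × 71 = 64.05
Denominator → 479 + 64.05 = 543.05
RR4 = 177 / 543.05 = 0.3259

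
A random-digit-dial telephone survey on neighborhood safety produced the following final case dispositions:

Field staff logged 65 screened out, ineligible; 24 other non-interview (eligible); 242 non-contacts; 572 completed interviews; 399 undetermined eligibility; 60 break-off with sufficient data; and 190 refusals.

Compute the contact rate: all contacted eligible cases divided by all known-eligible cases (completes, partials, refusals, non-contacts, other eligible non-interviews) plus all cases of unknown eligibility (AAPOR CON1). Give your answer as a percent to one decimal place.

56.9%

Numerator: 572 + 60 + 190 + 24 = 846
Denominator: 572 + 60 + 190 + 242 + 24 + 399 = 1487
CON1 = 846 / 1487 = 0.5689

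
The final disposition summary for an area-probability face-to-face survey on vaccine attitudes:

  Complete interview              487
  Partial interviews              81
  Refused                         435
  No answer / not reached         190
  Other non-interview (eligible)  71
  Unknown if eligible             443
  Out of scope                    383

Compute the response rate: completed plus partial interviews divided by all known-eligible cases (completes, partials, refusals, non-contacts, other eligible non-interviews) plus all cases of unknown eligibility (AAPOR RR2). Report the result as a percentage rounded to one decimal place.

33.3%

Top: 487 + 81 = 568
Denom: 487 + 81 + 435 + 190 + 71 + 443 = 1707
RR2 = 568 / 1707 = 0.3327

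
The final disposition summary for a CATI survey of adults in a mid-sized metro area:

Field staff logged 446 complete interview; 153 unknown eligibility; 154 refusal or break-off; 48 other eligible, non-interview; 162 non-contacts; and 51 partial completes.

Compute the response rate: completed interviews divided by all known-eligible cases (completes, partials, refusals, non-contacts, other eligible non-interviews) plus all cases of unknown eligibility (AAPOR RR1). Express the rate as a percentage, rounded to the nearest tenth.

Numerator = 446
Denom = 446 + 51 + 154 + 162 + 48 + 153 = 1014
RR1 = 446 / 1014 = 0.4398

44.0%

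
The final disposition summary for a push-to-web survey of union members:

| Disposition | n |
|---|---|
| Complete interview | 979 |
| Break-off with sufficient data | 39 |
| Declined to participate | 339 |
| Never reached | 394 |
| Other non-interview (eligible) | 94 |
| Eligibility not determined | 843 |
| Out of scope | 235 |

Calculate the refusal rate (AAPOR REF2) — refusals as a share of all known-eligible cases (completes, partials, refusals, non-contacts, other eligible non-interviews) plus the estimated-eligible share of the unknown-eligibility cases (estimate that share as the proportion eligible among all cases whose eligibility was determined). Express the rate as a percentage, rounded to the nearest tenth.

13.1%

Numerator = 339
Known eligible = 979 + 39 + 339 + 394 + 94 = 1845
e = 1845 / (1845 + 235) = 1845 / 2080 = 0.8870
Eligible share of unknowns = 0.8870 × 843 = 747.74
Denominator = 1845 + 747.74 = 2592.74
REF2 = 339 / 2592.74 = 0.1307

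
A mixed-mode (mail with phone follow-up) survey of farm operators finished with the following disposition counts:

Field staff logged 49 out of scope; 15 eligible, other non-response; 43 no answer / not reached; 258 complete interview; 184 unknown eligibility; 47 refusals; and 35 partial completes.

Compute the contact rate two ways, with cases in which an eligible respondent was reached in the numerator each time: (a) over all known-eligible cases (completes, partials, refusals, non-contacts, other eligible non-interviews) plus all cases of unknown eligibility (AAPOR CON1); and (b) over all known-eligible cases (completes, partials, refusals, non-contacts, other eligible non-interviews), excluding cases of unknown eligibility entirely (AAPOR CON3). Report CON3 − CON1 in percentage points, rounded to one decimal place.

Num: 258 + 35 + 47 + 15 = 355
Denominator: 258 + 35 + 47 + 43 + 15 + 184 = 582
CON1 = 355 / 582 = 0.6100
Denominator: 258 + 35 + 47 + 43 + 15 = 398
CON3 = 355 / 398 = 0.8920
Difference = 89.20 − 61.00 = 28.20 percentage points

28.2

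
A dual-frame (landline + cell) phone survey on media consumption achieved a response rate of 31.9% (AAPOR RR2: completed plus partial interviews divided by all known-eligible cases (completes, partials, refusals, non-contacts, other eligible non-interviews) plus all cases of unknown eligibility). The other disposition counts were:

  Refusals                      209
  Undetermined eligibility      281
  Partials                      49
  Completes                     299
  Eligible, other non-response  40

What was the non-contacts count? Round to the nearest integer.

Numerator → 299 + 49 = 348
RR2 = 348 / D = 0.319
D = 348 / 0.319 = 1090.9
Remaining denominator categories sum to 878
non-contacts = 1090.9 − 878 ≈ 213

213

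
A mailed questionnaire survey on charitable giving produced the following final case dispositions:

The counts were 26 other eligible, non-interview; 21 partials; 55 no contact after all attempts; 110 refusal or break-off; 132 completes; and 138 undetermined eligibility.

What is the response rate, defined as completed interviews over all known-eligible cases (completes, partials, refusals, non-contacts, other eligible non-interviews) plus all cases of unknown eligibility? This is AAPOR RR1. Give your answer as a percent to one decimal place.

Num = 132
Base = 132 + 21 + 110 + 55 + 26 + 138 = 482
RR1 = 132 / 482 = 0.2739

27.4%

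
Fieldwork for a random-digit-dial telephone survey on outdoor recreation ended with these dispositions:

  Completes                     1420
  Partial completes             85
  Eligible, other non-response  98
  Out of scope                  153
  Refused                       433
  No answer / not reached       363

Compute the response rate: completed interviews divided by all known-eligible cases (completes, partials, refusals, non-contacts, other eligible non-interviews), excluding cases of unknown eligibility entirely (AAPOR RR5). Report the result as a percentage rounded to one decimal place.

59.2%

Numerator: 1420
Denom: 1420 + 85 + 433 + 363 + 98 = 2399
RR5 = 1420 / 2399 = 0.5919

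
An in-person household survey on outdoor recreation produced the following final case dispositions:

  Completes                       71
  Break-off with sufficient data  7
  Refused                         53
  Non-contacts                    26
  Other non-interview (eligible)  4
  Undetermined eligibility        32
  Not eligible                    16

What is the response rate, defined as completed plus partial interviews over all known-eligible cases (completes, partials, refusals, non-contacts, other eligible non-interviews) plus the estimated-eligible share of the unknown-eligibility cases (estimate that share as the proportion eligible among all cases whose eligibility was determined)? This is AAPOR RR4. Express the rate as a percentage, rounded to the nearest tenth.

41.0%

Num = 71 + 7 = 78
Determined eligible = 71 + 7 + 53 + 26 + 4 = 161
e = 161 / (161 + 16) = 161 / 177 = 0.9096
Eligible share of unknowns = 0.9096 × 32 = 29.11
Base = 161 + 29.11 = 190.11
RR4 = 78 / 190.11 = 0.4103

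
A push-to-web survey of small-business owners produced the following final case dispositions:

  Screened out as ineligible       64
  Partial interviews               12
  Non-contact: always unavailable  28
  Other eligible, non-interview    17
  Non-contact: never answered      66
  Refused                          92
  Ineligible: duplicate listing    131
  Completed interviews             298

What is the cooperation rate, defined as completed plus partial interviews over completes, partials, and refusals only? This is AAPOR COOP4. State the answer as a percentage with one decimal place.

Non-contacts = 66 + 28 = 94
Screened out, ineligible = 64 + 131 = 195
Numerator: 298 + 12 = 310
Denom: 298 + 12 + 92 = 402
COOP4 = 310 / 402 = 0.7711

77.1%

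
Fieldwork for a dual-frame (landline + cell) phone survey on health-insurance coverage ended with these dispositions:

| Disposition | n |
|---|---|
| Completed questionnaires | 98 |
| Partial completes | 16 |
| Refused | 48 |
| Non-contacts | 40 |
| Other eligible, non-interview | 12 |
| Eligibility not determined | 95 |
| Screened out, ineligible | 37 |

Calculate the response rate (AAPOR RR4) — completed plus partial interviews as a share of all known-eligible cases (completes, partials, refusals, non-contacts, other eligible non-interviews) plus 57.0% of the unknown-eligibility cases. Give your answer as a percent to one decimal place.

42.5%

Numerator = 98 + 16 = 114
Eligible (known) = 98 + 16 + 48 + 40 + 12 = 214
Eligible share of unknowns = 0.5700 × 95 = 54.15
Base = 214 + 54.15 = 268.15
RR4 = 114 / 268.15 = 0.4251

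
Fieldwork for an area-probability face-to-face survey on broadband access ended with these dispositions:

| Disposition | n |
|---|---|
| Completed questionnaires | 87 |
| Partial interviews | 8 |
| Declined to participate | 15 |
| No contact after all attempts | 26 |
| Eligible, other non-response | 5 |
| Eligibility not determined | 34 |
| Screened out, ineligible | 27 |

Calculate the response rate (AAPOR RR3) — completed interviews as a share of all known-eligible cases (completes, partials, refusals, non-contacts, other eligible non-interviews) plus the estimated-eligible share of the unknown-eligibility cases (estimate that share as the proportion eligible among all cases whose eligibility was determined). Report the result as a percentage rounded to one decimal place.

51.3%

Top → 87
Eligible (known) → 87 + 8 + 15 + 26 + 5 = 141
e = 141 / (141 + 27) = 141 / 168 = 0.8393
Estimated eligible among unknowns → 0.8393 × 34 = 28.54
Denominator → 141 + 28.54 = 169.54
RR3 = 87 / 169.54 = 0.5132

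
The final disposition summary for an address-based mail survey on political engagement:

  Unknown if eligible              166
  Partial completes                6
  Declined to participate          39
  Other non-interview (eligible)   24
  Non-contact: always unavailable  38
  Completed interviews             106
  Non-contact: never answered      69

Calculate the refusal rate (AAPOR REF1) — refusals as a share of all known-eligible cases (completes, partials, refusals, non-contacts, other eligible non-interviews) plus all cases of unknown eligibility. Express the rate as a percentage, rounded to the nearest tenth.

8.7%

Never reached = 69 + 38 = 107
Num: 39
Denominator: 106 + 6 + 39 + 107 + 24 + 166 = 448
REF1 = 39 / 448 = 0.0871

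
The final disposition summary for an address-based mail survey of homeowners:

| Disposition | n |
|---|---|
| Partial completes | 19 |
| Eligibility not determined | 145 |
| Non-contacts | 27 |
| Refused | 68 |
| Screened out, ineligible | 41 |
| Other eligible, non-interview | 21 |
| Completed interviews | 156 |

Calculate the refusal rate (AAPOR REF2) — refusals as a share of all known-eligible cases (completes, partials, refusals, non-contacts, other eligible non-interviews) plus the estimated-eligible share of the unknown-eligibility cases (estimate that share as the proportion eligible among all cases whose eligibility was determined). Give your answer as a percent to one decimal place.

16.3%

Top = 68
Determined eligible = 156 + 19 + 68 + 27 + 21 = 291
e = 291 / (291 + 41) = 291 / 332 = 0.8765
e × U = 0.8765 × 145 = 127.09
Denominator = 291 + 127.09 = 418.09
REF2 = 68 / 418.09 = 0.1626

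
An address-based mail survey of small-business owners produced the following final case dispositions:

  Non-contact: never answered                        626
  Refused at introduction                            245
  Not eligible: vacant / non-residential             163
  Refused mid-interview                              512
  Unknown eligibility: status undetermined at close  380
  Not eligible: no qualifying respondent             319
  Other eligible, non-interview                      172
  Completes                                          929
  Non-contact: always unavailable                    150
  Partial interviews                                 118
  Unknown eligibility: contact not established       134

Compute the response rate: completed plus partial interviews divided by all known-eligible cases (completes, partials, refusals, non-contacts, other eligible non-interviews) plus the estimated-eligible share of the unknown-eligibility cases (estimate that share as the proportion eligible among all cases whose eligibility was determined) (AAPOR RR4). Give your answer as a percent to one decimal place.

Refusal or break-off = 245 + 512 = 757
Never reached = 626 + 150 = 776
Undetermined eligibility = 134 + 380 = 514
Out of scope = 319 + 163 = 482
Top → 929 + 118 = 1047
Determined eligible → 929 + 118 + 757 + 776 + 172 = 2752
e = 2752 / (2752 + 482) = 2752 / 3234 = 0.8510
Estimated eligible among unknowns → 0.8510 × 514 = 437.41
Base → 2752 + 437.41 = 3189.41
RR4 = 1047 / 3189.41 = 0.3283

32.8%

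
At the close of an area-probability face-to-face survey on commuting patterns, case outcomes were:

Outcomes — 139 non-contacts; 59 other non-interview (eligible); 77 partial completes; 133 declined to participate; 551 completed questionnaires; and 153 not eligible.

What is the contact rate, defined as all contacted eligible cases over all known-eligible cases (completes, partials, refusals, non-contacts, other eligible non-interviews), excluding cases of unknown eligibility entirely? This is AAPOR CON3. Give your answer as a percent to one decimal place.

Num: 551 + 77 + 133 + 59 = 820
Denom: 551 + 77 + 133 + 139 + 59 = 959
CON3 = 820 / 959 = 0.8551

85.5%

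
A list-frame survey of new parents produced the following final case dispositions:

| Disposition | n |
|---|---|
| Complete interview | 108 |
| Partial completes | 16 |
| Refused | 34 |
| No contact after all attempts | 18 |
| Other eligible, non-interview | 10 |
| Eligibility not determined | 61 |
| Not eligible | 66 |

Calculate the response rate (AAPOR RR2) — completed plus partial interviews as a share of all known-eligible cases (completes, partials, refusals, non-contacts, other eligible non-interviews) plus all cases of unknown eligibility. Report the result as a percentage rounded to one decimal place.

Num = 108 + 16 = 124
Base = 108 + 16 + 34 + 18 + 10 + 61 = 247
RR2 = 124 / 247 = 0.5020

50.2%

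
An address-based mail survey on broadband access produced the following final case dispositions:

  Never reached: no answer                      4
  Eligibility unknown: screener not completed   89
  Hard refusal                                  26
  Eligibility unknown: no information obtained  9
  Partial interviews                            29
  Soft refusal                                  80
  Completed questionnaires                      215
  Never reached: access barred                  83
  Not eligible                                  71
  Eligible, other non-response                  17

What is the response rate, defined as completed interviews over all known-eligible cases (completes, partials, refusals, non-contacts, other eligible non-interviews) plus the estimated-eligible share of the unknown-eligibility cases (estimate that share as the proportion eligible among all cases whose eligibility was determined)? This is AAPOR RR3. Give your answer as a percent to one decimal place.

Refused = 26 + 80 = 106
Non-contacts = 4 + 83 = 87
Eligibility not determined = 89 + 9 = 98
Numerator → 215
Eligible (known) → 215 + 29 + 106 + 87 + 17 = 454
e = 454 / (454 + 71) = 454 / 525 = 0.8648
Eligible share of unknowns → 0.8648 × 98 = 84.75
Denom → 454 + 84.75 = 538.75
RR3 = 215 / 538.75 = 0.3991

39.9%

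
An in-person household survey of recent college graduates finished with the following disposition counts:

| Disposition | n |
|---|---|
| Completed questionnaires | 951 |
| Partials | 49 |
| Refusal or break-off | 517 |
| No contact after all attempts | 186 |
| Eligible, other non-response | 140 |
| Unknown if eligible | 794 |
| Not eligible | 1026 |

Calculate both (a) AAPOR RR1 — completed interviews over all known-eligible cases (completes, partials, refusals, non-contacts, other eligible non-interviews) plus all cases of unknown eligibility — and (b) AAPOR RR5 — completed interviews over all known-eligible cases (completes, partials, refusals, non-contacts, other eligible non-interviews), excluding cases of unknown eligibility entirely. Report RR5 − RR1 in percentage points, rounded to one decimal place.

15.5

Num → 951
Denominator → 951 + 49 + 517 + 186 + 140 + 794 = 2637
RR1 = 951 / 2637 = 0.3606
Denominator → 951 + 49 + 517 + 186 + 140 = 1843
RR5 = 951 / 1843 = 0.5160
Difference = 51.60 − 36.06 = 15.54 percentage points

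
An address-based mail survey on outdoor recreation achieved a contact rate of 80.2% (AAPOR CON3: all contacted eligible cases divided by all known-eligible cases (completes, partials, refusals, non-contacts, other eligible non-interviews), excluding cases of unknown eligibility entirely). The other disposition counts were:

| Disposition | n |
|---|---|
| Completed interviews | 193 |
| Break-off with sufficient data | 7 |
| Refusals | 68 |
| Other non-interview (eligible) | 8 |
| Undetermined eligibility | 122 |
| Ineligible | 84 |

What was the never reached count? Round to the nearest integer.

Num → 193 + 7 + 68 + 8 = 276
CON3 = 276 / D = 0.802
D = 276 / 0.802 = 344.1
Remaining denominator categories sum to 276
never reached = 344.1 − 276 ≈ 68

68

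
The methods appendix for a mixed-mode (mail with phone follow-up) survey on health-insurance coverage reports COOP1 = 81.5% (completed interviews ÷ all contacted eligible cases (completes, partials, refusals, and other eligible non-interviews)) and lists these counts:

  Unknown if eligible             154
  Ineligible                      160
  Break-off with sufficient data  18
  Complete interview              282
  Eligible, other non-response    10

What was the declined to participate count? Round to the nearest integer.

36

COOP1 = 282 / D = 0.815
D = 282 / 0.815 = 346.0
Other denominator terms total 310
declined to participate = 346.0 − 310 ≈ 36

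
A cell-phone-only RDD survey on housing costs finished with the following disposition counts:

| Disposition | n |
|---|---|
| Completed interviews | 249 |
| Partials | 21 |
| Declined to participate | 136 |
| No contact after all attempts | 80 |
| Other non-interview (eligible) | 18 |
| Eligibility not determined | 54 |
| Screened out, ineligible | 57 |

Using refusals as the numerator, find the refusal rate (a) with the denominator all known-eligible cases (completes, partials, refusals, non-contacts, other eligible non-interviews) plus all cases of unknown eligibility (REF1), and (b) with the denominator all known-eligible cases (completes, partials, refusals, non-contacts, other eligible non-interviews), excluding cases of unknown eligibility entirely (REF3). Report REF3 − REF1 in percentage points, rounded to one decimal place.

2.6

Numerator → 136
Denominator → 249 + 21 + 136 + 80 + 18 + 54 = 558
REF1 = 136 / 558 = 0.2437
Denominator → 249 + 21 + 136 + 80 + 18 = 504
REF3 = 136 / 504 = 0.2698
Difference = 26.98 − 24.37 = 2.61 percentage points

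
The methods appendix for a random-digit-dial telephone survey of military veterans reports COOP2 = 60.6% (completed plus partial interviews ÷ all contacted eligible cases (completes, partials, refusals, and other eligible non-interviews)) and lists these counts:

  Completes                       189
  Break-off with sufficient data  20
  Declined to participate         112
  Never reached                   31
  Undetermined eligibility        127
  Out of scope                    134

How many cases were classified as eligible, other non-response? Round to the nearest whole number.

Num → 189 + 20 = 209
COOP2 = 209 / D = 0.606
D = 209 / 0.606 = 344.9
Remaining denominator categories sum to 321
eligible, other non-response = 344.9 − 321 ≈ 24

24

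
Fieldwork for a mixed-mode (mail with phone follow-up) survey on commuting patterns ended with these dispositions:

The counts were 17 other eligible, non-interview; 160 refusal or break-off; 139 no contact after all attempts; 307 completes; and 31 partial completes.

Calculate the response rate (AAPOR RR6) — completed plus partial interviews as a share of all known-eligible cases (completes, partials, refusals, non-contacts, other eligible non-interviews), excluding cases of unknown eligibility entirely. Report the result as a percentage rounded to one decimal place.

51.7%

Top: 307 + 31 = 338
Denominator: 307 + 31 + 160 + 139 + 17 = 654
RR6 = 338 / 654 = 0.5168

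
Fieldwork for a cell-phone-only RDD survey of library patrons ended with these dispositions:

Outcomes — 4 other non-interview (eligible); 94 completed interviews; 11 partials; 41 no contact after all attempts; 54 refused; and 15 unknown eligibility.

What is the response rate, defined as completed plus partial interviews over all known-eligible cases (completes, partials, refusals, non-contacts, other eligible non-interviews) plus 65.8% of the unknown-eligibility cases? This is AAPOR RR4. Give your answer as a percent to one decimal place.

49.1%

Num: 94 + 11 = 105
Known eligible: 94 + 11 + 54 + 41 + 4 = 204
e × U: 0.6580 × 15 = 9.87
Denominator: 204 + 9.87 = 213.87
RR4 = 105 / 213.87 = 0.4910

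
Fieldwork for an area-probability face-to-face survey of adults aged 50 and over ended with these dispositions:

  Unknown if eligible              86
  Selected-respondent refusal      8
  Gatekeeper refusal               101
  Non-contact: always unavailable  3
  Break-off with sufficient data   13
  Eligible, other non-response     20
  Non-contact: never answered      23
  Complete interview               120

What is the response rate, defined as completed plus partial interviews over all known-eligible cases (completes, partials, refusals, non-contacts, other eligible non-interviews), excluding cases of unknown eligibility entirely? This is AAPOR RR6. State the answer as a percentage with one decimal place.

Declined to participate = 101 + 8 = 109
No answer / not reached = 23 + 3 = 26
Top = 120 + 13 = 133
Denom = 120 + 13 + 109 + 26 + 20 = 288
RR6 = 133 / 288 = 0.4618

46.2%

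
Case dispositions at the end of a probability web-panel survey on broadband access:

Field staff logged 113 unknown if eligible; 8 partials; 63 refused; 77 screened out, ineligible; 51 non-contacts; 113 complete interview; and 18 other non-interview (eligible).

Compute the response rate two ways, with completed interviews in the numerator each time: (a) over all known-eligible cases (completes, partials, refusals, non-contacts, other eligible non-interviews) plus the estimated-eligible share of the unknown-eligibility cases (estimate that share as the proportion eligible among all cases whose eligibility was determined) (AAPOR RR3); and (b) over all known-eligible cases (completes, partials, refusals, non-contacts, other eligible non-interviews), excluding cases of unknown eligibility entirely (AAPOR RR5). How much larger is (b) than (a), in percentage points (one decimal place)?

Numerator → 113
Eligible (known) → 113 + 8 + 63 + 51 + 18 = 253
e = 253 / (253 + 77) = 253 / 330 = 0.7667
e × U → 0.7667 × 113 = 86.64
Base → 253 + 86.64 = 339.64
RR3 = 113 / 339.64 = 0.3327
Base → 113 + 8 + 63 + 51 + 18 = 253
RR5 = 113 / 253 = 0.4466
Difference = 44.66 − 33.27 = 11.39 percentage points

11.4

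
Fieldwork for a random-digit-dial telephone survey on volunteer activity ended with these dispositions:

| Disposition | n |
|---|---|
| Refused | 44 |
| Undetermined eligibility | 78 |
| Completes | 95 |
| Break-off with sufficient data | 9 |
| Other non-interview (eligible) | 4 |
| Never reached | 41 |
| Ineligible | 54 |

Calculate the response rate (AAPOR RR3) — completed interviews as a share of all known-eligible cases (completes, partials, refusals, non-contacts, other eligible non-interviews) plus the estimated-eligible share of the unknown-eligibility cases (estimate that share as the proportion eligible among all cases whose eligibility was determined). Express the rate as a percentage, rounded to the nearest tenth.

37.4%

Num: 95
Determined eligible: 95 + 9 + 44 + 41 + 4 = 193
e = 193 / (193 + 54) = 193 / 247 = 0.7814
e × U: 0.7814 × 78 = 60.95
Base: 193 + 60.95 = 253.95
RR3 = 95 / 253.95 = 0.3741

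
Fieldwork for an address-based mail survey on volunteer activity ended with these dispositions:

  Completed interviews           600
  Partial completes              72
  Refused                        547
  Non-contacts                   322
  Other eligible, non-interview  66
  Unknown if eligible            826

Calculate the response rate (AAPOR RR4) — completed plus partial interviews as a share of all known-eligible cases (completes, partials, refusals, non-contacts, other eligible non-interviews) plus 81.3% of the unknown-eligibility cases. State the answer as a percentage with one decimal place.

29.5%

Numerator = 600 + 72 = 672
Eligible (known) = 600 + 72 + 547 + 322 + 66 = 1607
e × U = 0.8130 × 826 = 671.54
Denom = 1607 + 671.54 = 2278.54
RR4 = 672 / 2278.54 = 0.2949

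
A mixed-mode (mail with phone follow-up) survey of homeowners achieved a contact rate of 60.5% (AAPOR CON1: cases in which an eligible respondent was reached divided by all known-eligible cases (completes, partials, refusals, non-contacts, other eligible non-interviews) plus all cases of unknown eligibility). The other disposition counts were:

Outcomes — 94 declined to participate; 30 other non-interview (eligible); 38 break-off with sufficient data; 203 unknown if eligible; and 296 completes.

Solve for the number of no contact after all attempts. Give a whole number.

96

Top = 296 + 38 + 94 + 30 = 458
CON1 = 458 / D = 0.605
D = 458 / 0.605 = 757.0
Remaining denominator categories sum to 661
no contact after all attempts = 757.0 − 661 ≈ 96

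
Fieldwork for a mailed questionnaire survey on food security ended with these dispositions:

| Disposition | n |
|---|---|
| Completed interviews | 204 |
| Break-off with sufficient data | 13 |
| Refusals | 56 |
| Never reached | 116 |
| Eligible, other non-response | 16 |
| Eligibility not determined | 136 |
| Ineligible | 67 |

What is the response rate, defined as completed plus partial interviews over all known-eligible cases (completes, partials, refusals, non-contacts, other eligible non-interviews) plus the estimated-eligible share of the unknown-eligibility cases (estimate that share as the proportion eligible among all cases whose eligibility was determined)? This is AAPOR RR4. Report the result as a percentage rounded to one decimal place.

Numerator = 204 + 13 = 217
Known eligible = 204 + 13 + 56 + 116 + 16 = 405
e = 405 / (405 + 67) = 405 / 472 = 0.8581
e × U = 0.8581 × 136 = 116.70
Base = 405 + 116.70 = 521.70
RR4 = 217 / 521.70 = 0.4159

41.6%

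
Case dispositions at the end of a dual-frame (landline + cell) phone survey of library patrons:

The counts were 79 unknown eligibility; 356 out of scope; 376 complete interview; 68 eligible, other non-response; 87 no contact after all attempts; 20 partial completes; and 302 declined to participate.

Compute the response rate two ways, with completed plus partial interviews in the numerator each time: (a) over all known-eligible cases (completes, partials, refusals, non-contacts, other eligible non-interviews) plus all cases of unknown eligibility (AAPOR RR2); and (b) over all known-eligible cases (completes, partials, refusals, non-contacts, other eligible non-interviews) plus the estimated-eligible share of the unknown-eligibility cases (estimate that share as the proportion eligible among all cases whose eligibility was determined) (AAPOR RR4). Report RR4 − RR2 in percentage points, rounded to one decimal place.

1.1

Num: 376 + 20 = 396
Denominator: 376 + 20 + 302 + 87 + 68 + 79 = 932
RR2 = 396 / 932 = 0.4249
Known eligible: 376 + 20 + 302 + 87 + 68 = 853
e = 853 / (853 + 356) = 853 / 1209 = 0.7055
e × U: 0.7055 × 79 = 55.73
Denominator: 853 + 55.73 = 908.73
RR4 = 396 / 908.73 = 0.4358
Difference = 43.58 − 42.49 = 1.09 percentage points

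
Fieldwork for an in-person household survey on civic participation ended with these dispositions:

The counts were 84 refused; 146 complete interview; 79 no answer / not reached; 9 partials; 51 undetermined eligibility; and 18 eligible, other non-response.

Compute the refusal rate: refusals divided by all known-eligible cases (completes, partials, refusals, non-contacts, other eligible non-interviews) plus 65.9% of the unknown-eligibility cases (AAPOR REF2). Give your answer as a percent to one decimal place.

22.7%

Top: 84
Known eligible: 146 + 9 + 84 + 79 + 18 = 336
Eligible share of unknowns: 0.6590 × 51 = 33.61
Base: 336 + 33.61 = 369.61
REF2 = 84 / 369.61 = 0.2273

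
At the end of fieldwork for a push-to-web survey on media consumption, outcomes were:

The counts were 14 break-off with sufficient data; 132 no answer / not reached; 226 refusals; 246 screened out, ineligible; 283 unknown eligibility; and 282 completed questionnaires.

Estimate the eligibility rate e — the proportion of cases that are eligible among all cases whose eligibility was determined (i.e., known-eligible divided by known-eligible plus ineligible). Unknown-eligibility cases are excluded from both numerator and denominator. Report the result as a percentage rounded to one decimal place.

Eligible (known) → 282 + 14 + 226 + 132 = 654
e = 654 / (654 + 246) = 654 / 900 = 0.7267

72.7%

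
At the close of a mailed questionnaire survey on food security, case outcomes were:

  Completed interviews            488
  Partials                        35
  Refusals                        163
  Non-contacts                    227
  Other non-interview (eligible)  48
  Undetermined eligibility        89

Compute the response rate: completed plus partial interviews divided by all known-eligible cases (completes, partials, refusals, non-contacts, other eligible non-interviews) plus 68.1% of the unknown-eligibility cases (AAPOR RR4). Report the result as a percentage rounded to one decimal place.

Numerator → 488 + 35 = 523
Eligible (known) → 488 + 35 + 163 + 227 + 48 = 961
Eligible share of unknowns → 0.6810 × 89 = 60.61
Base → 961 + 60.61 = 1021.61
RR4 = 523 / 1021.61 = 0.5119

51.2%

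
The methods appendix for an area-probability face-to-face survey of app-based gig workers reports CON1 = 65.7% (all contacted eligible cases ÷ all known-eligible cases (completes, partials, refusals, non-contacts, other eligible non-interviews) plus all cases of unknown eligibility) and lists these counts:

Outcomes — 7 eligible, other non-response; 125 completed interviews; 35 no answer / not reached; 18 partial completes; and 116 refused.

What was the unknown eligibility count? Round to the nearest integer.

104

Num: 125 + 18 + 116 + 7 = 266
CON1 = 266 / D = 0.657
D = 266 / 0.657 = 404.9
Other denominator terms total 301
unknown eligibility = 404.9 − 301 ≈ 104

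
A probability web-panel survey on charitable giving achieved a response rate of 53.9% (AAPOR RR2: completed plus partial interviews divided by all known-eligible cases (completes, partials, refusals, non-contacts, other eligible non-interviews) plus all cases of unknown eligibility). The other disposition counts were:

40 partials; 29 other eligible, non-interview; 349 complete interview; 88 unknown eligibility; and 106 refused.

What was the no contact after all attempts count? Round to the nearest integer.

Numerator = 349 + 40 = 389
RR2 = 389 / D = 0.539
D = 389 / 0.539 = 721.7
Other denominator terms total 612
no contact after all attempts = 721.7 − 612 ≈ 110

110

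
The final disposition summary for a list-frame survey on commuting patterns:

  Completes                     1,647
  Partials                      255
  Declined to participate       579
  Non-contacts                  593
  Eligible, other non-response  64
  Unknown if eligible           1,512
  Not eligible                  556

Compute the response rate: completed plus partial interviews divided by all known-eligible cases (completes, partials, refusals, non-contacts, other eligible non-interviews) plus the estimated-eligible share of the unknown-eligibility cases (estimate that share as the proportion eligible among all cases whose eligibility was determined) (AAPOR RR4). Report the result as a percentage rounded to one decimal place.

43.0%

Num: 1647 + 255 = 1902
Eligible (known): 1647 + 255 + 579 + 593 + 64 = 3138
e = 3138 / (3138 + 556) = 3138 / 3694 = 0.8495
e × U: 0.8495 × 1512 = 1284.44
Denom: 3138 + 1284.44 = 4422.44
RR4 = 1902 / 4422.44 = 0.4301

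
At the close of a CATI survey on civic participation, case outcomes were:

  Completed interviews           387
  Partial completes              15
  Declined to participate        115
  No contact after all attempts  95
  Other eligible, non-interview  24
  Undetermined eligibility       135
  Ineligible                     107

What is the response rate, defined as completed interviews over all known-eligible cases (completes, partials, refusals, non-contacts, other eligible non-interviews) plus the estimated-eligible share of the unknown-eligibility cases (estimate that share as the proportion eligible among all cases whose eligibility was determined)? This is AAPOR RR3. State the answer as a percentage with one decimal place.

Top = 387
Determined eligible = 387 + 15 + 115 + 95 + 24 = 636
e = 636 / (636 + 107) = 636 / 743 = 0.8560
Estimated eligible among unknowns = 0.8560 × 135 = 115.56
Denom = 636 + 115.56 = 751.56
RR3 = 387 / 751.56 = 0.5149

51.5%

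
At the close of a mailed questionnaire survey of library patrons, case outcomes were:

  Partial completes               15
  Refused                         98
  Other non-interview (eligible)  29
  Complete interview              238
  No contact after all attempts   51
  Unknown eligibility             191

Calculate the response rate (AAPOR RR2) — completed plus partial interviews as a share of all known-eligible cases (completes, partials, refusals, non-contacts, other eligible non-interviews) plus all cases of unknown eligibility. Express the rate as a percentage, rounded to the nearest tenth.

40.7%

Top: 238 + 15 = 253
Denominator: 238 + 15 + 98 + 51 + 29 + 191 = 622
RR2 = 253 / 622 = 0.4068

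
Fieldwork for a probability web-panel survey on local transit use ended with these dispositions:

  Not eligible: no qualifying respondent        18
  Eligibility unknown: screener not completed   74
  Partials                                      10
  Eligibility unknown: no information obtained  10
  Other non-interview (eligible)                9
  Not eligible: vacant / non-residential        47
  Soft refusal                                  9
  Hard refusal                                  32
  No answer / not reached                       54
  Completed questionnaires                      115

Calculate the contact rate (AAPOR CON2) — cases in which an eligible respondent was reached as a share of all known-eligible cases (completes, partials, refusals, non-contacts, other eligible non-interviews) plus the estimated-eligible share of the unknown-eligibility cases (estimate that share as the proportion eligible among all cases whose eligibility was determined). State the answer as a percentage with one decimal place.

59.4%

Refusal or break-off = 32 + 9 = 41
Eligibility not determined = 74 + 10 = 84
Out of scope = 18 + 47 = 65
Top → 115 + 10 + 41 + 9 = 175
Determined eligible → 115 + 10 + 41 + 54 + 9 = 229
e = 229 / (229 + 65) = 229 / 294 = 0.7789
Eligible share of unknowns → 0.7789 × 84 = 65.43
Base → 229 + 65.43 = 294.43
CON2 = 175 / 294.43 = 0.5944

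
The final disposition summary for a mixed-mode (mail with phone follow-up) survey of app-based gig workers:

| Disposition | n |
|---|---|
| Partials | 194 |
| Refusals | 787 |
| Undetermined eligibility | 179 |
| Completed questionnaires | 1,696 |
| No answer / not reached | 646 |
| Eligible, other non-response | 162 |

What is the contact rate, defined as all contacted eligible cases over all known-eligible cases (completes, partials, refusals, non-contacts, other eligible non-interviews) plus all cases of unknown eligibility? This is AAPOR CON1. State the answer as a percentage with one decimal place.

77.5%

Num = 1696 + 194 + 787 + 162 = 2839
Denominator = 1696 + 194 + 787 + 646 + 162 + 179 = 3664
CON1 = 2839 / 3664 = 0.7748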